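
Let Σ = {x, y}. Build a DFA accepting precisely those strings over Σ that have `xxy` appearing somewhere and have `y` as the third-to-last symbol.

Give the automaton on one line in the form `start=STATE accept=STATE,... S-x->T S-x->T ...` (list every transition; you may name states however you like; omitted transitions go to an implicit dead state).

Build one automaton per condition and run them in lockstep. One (4 states) tracks whether and how much of `xxy` has been seen; the other (15 states) tracks the last 3 symbols read. Each combined state is a pair, one component from each; accept when both components accept. After merging equivalent states the machine shrinks.
With 10 states:
        x   y  
>  s0   s1  s0 
   s1   s2  s0 
   s2   s2  s3 
   s3   s4  s5 
   s4   s6  s7 
   s5   s8  s9 
 * s6   s2  s3 
 * s7   s4  s5 
 * s8   s6  s7 
 * s9   s8  s9 
(> = start, * = accepting)

start=s0 accept=s6,s7,s8,s9 s0-x->s1 s0-y->s0 s1-x->s2 s1-y->s0 s2-x->s2 s2-y->s3 s3-x->s4 s3-y->s5 s4-x->s6 s4-y->s7 s5-x->s8 s5-y->s9 s6-x->s2 s6-y->s3 s7-x->s4 s7-y->s5 s8-x->s6 s8-y->s7 s9-x->s8 s9-y->s9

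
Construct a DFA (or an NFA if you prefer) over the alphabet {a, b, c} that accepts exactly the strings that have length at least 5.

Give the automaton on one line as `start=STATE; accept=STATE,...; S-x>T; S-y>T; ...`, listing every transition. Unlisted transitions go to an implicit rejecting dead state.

Count input length up to 6: every symbol moves from q0 toward q6, which means 'more than 5' and absorbs. Accept from {q5, q6}.
        a   b   c  
>  q0   q1  q1  q1 
   q1   q2  q2  q2 
   q2   q3  q3  q3 
   q3   q4  q4  q4 
   q4   q5  q5  q5 
 * q5   q6  q6  q6 
 * q6   q6  q6  q6 
(> = start, * = accepting)

start=q0; accept=q5,q6; q0-a>q1; q0-b>q1; q0-c>q1; q1-a>q2; q1-b>q2; q1-c>q2; q2-a>q3; q2-b>q3; q2-c>q3; q3-a>q4; q3-b>q4; q3-c>q4; q4-a>q5; q4-b>q5; q4-c>q5; q5-a>q6; q5-b>q6; q5-c>q6; q6-a>q6; q6-b>q6; q6-c>q6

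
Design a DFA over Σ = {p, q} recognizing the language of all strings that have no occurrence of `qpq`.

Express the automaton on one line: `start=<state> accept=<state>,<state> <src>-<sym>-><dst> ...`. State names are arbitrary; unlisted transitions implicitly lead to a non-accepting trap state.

start=A accept=A,B,C A-p->A A-q->B B-p->C B-q->B C-p->A C-q->D D-p->D D-q->D

This is the complement of 'contains `qpq`'. Use the same substring-matching states — A through D holding how much of `qpq` has just been matched — but flip the accepting set: everything except the trap D accepts.
4 states suffice.
       p  q 
>* A   A  B 
 * B   C  B 
 * C   A  D 
   D   D  D 
(> = start, * = accepting)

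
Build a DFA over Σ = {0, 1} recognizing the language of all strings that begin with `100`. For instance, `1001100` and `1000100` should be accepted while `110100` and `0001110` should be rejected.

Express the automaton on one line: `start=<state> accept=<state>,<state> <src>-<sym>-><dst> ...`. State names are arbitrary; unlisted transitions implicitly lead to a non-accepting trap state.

start=q0 accept=q3 q0-0->q4 q0-1->q1 q1-0->q2 q1-1->q4 q2-0->q3 q2-1->q4 q3-0->q3 q3-1->q3 q4-0->q4 q4-1->q4

Check the first 3 symbols one by one: q0 through q2 record how many have matched `100` so far; any wrong symbol goes to the dead state q4. After all 3 match we enter the accepting sink q3.
A 5-state machine:
        0   1  
>  q0   q4  q1 
   q1   q2  q4 
   q2   q3  q4 
 * q3   q3  q3 
   q4   q4  q4 
(> = start, * = accepting)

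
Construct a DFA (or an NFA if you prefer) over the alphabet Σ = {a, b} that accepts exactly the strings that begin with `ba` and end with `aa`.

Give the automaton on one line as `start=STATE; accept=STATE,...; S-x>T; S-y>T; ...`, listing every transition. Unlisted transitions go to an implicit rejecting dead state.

start=q0; accept=q6; q0-a>q1; q0-b>q2; q1-a>q3; q1-b>q4; q2-a>q5; q2-b>q4; q3-a>q3; q3-b>q4; q4-a>q1; q4-b>q4; q5-a>q6; q5-b>q7; q6-a>q6; q6-b>q7; q7-a>q5; q7-b>q7

Run two small machines in parallel and take their product. One (4 states) tracks whether the input so far still matches the prefix `ba`; the other (3 states) tracks how much of the suffix `aa` has currently been matched. Each combined state is a pair, one component from each; accept when both components accept.
        a   b  
>  q0   q1  q2 
   q1   q3  q4 
   q2   q5  q4 
   q3   q3  q4 
   q4   q1  q4 
   q5   q6  q7 
 * q6   q6  q7 
   q7   q5  q7 
(> = start, * = accepting)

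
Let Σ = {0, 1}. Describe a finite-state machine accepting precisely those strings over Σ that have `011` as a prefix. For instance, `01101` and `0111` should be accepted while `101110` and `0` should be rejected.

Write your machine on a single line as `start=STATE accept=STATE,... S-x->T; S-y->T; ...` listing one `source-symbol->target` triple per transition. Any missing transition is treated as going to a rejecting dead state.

start=q0; accept=q3; q0-0->q1; q0-1->q4; q1-0->q4; q1-1->q2; q2-0->q4; q2-1->q3; q3-0->q3; q3-1->q3; q4-0->q4; q4-1->q4

Check the first 3 symbols one by one: q0 through q2 record how many have matched `011` so far; any wrong symbol goes to the dead state q4. After all 3 match we enter the accepting sink q3.
With 5 states:
        0   1  
>  q0   q1  q4 
   q1   q4  q2 
   q2   q4  q3 
 * q3   q3  q3 
   q4   q4  q4 
(> = start, * = accepting)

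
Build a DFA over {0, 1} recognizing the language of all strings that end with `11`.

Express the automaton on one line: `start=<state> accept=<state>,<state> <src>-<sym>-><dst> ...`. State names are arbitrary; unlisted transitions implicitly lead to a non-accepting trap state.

Let each state record the length of the longest suffix of the input read so far that is also a prefix of `11`. S1 means the last symbol is `1`; S2 means the last 2 symbols are `11`. Accept only at S2, where the string currently ends in `11`.
A 3-state machine:
        0   1  
>  S0   S0  S1 
   S1   S0  S2 
 * S2   S0  S2 
(> = start, * = accepting)

start=S0 accept=S2 S0-0->S0 S0-1->S1 S1-0->S0 S1-1->S2 S2-0->S0 S2-1->S2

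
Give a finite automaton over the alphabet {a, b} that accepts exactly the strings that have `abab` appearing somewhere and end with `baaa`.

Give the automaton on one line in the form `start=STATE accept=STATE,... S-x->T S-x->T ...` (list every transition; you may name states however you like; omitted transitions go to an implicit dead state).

start=q0 accept=q7 q0-a->q1 q0-b->q0 q1-a->q1 q1-b->q2 q2-a->q3 q2-b->q0 q3-a->q1 q3-b->q4 q4-a->q5 q4-b->q4 q5-a->q6 q5-b->q4 q6-a->q7 q6-b->q4 q7-a->q8 q7-b->q4 q8-a->q8 q8-b->q4

Handle the two conditions separately and then intersect. One (5 states) tracks whether and how much of `abab` has been seen; the other (5 states) tracks how much of the suffix `baaa` has currently been matched. Each combined state is a pair, one component from each; accept when both components accept. Equivalent product states are then merged.
        a   b  
>  q0   q1  q0 
   q1   q1  q2 
   q2   q3  q0 
   q3   q1  q4 
   q4   q5  q4 
   q5   q6  q4 
   q6   q7  q4 
 * q7   q8  q4 
   q8   q8  q4 
(> = start, * = accepting)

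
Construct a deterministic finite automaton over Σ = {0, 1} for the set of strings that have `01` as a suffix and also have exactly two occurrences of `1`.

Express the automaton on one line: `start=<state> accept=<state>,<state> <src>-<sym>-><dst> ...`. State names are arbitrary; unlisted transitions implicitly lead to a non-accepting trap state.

Run two small machines in parallel and take their product. One (3 states) tracks how much of the suffix `01` has currently been matched; the other (4 states) tracks the count of `1`s, saturating at 3. Each combined state is a pair, one component from each; accept when both components accept. Equivalent product states are then merged.
5 states suffice.
        0   1  
>  s0   s0  s1 
   s1   s2  s3 
   s2   s2  s4 
   s3   s3  s3 
 * s4   s3  s3 
(> = start, * = accepting)

start=s0 accept=s4 s0-0->s0 s0-1->s1 s1-0->s2 s1-1->s3 s2-0->s2 s2-1->s4 s3-0->s3 s3-1->s3 s4-0->s3 s4-1->s3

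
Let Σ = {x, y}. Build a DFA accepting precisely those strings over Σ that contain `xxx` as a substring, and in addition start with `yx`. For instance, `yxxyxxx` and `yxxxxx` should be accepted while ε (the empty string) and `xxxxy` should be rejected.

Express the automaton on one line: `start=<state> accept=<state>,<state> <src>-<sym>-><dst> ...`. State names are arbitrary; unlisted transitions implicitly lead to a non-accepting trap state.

start=S0 accept=S9 S0-x->S1 S0-y->S2 S1-x->S3 S1-y->S4 S2-x->S5 S2-y->S4 S3-x->S6 S3-y->S4 S4-x->S1 S4-y->S4 S5-x->S7 S5-y->S8 S6-x->S6 S6-y->S6 S7-x->S9 S7-y->S8 S8-x->S5 S8-y->S8 S9-x->S9 S9-y->S9

Handle the two conditions separately and then intersect. One (4 states) tracks whether and how much of `xxx` has been seen; the other (4 states) tracks whether the input so far still matches the prefix `yx`. Each combined state is a pair, one component from each; accept when both components accept.
        x   y  
>  S0   S1  S2 
   S1   S3  S4 
   S2   S5  S4 
   S3   S6  S4 
   S4   S1  S4 
   S5   S7  S8 
   S6   S6  S6 
   S7   S9  S8 
   S8   S5  S8 
 * S9   S9  S9 
(> = start, * = accepting)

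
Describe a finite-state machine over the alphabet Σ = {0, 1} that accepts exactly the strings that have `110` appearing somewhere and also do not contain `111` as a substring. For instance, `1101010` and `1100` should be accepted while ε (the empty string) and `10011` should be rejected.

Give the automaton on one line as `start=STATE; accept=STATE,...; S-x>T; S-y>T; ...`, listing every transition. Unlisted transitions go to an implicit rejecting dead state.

Build one automaton per condition and run them in lockstep. One (4 states) tracks whether and how much of `110` has been seen; the other (4 states) tracks partial matches of the forbidden pattern `111`. Each combined state is a pair, one component from each; accept when both components accept. Equivalent product states are then merged.
        0   1  
>  q0   q0  q1 
   q1   q0  q2 
   q2   q3  q4 
 * q3   q3  q5 
   q4   q4  q4 
 * q5   q3  q6 
 * q6   q3  q4 
(> = start, * = accepting)

start=q0; accept=q3,q5,q6; q0-0>q0; q0-1>q1; q1-0>q0; q1-1>q2; q2-0>q3; q2-1>q4; q3-0>q3; q3-1>q5; q4-0>q4; q4-1>q4; q5-0>q3; q5-1>q6; q6-0>q3; q6-1>q4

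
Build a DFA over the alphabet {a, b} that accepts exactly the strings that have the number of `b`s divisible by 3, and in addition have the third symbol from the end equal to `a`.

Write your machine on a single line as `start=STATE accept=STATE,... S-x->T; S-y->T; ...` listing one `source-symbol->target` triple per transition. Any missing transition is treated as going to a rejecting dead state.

start=s0; accept=s6,s9,s12,s13; s0-a->s1; s0-b->s2; s1-a->s3; s1-b->s2; s2-a->s4; s2-b->s5; s3-a->s6; s3-b->s2; s4-a->s4; s4-b->s7; s5-a->s8; s5-b->s0; s6-a->s6; s6-b->s2; s7-a->s8; s7-b->s9; s8-a->s10; s8-b->s11; s9-a->s1; s9-b->s2; s10-a->s10; s10-b->s12; s11-a->s13; s11-b->s2; s12-a->s13; s12-b->s2; s13-a->s3; s13-b->s2

Build one automaton per condition and run them in lockstep. The first has 3 states tracking the count of `b`s modulo 3; the second has 15 states tracking the last 3 symbols read. A product state is a pair (one from each), accepting exactly when both do. Equivalent product states are then merged.
          a    b  
>  s0     s1   s2 
   s1     s3   s2 
   s2     s4   s5 
   s3     s6   s2 
   s4     s4   s7 
   s5     s8   s0 
 * s6     s6   s2 
   s7     s8   s9 
   s8    s10  s11 
 * s9     s1   s2 
   s10   s10  s12 
   s11   s13   s2 
 * s12   s13   s2 
 * s13    s3   s2 
(> = start, * = accepting)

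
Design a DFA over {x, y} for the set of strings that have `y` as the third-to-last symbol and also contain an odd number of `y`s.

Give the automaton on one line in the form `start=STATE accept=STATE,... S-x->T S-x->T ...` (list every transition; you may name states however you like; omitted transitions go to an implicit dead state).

start=S0 accept=S4,S7,S10,S11 S0-x->S0 S0-y->S1 S1-x->S2 S1-y->S3 S2-x->S4 S2-y->S5 S3-x->S6 S3-y->S7 S4-x->S8 S4-y->S5 S5-x->S6 S5-y->S9 S6-x->S0 S6-y->S10 S7-x->S11 S7-y->S3 S8-x->S8 S8-y->S5 S9-x->S11 S9-y->S3 S10-x->S2 S10-y->S3 S11-x->S4 S11-y->S5

Run two small machines in parallel and take their product. One (15 states) tracks the last 3 symbols read; the other (2 states) tracks the count of `y`s modulo 2. Each combined state is a pair, one component from each; accept when both components accept. Equivalent product states are then merged.
With 12 states:
          x    y  
>  S0     S0   S1 
   S1     S2   S3 
   S2     S4   S5 
   S3     S6   S7 
 * S4     S8   S5 
   S5     S6   S9 
   S6     S0  S10 
 * S7    S11   S3 
   S8     S8   S5 
   S9    S11   S3 
 * S10    S2   S3 
 * S11    S4   S5 
(> = start, * = accepting)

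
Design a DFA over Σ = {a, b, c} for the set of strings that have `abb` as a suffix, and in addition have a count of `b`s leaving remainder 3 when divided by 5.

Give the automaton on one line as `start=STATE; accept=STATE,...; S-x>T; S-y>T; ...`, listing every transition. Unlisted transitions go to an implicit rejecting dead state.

start=q0; accept=q6; q0-a>q0; q0-b>q1; q0-c>q0; q1-a>q2; q1-b>q3; q1-c>q1; q2-a>q2; q2-b>q4; q2-c>q1; q3-a>q3; q3-b>q5; q3-c>q3; q4-a>q3; q4-b>q6; q4-c>q3; q5-a>q5; q5-b>q7; q5-c>q5; q6-a>q5; q6-b>q7; q6-c>q5; q7-a>q7; q7-b>q0; q7-c>q7

Run two small machines in parallel and take their product. One (4 states) tracks how much of the suffix `abb` has currently been matched; the other (5 states) tracks the count of `b`s modulo 5. Each combined state is a pair, one component from each; accept when both components accept. Equivalent product states are then merged.
        a   b   c  
>  q0   q0  q1  q0 
   q1   q2  q3  q1 
   q2   q2  q4  q1 
   q3   q3  q5  q3 
   q4   q3  q6  q3 
   q5   q5  q7  q5 
 * q6   q5  q7  q5 
   q7   q7  q0  q7 
(> = start, * = accepting)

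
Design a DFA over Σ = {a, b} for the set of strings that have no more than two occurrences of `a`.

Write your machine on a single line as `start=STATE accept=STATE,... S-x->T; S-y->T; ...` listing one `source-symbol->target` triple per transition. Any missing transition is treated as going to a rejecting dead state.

Only the number of `a`s matters, and only up to 3. Make a chain q0 → q1 → q2 → q3 advanced by each `a` (with q3 absorbing); every other symbol self-loops. The accepting set is {q0, q1, q2}.
        a   b  
>* q0   q1  q0 
 * q1   q2  q1 
 * q2   q3  q2 
   q3   q3  q3 
(> = start, * = accepting)

start=q0; accept=q0,q1,q2; q0-a->q1; q0-b->q0; q1-a->q2; q1-b->q1; q2-a->q3; q2-b->q2; q3-a->q3; q3-b->q3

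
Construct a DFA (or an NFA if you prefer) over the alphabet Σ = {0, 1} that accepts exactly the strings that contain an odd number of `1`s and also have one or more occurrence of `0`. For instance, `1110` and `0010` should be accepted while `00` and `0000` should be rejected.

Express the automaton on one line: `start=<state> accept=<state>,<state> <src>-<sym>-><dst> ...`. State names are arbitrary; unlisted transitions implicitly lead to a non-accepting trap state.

start=S0 accept=S3 S0-0->S1 S0-1->S2 S1-0->S1 S1-1->S3 S2-0->S3 S2-1->S0 S3-0->S3 S3-1->S1

Run two small machines in parallel and take their product. One (2 states) tracks the count of `1`s modulo 2; the other (3 states) tracks the count of `0`s, saturating at 2. Each combined state is a pair, one component from each; accept when both components accept. After merging equivalent states the machine shrinks.
A 4-state machine:
        0   1  
>  S0   S1  S2 
   S1   S1  S3 
   S2   S3  S0 
 * S3   S3  S1 
(> = start, * = accepting)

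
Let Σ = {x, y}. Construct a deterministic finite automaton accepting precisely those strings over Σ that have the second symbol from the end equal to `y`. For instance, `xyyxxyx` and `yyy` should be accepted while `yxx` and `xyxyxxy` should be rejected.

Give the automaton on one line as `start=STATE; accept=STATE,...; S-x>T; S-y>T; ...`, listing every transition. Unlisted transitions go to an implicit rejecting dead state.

A DFA must remember the last 2 symbols (since which symbol is second-to-last isn't known until the input ends). Use one state per possible window of the last ≤2 symbols; accept from those whose window starts with `y`.
A 7-state machine:
        x   y  
>  q0   q1  q2 
   q1   q3  q4 
   q2   q5  q6 
   q3   q3  q4 
   q4   q5  q6 
 * q5   q3  q4 
 * q6   q5  q6 
(> = start, * = accepting)

start=q0; accept=q5,q6; q0-x>q1; q0-y>q2; q1-x>q3; q1-y>q4; q2-x>q5; q2-y>q6; q3-x>q3; q3-y>q4; q4-x>q5; q4-y>q6; q5-x>q3; q5-y>q4; q6-x>q5; q6-y>q6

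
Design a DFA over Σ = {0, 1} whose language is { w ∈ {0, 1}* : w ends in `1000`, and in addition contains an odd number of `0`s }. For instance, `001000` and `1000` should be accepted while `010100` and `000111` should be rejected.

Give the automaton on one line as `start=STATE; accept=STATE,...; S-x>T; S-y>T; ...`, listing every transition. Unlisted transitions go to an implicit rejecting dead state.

Build one automaton per condition and run them in lockstep. The first has 5 states tracking how much of the suffix `1000` has currently been matched; the second has 2 states tracking the count of `0`s modulo 2. A product state is a pair (one from each), accepting exactly when both do.
10 states suffice.
        0   1  
>  s0   s1  s2 
   s1   s0  s3 
   s2   s4  s2 
   s3   s5  s3 
   s4   s6  s3 
   s5   s7  s2 
   s6   s8  s2 
   s7   s9  s3 
 * s8   s0  s3 
   s9   s1  s2 
(> = start, * = accepting)

start=s0; accept=s8; s0-0>s1; s0-1>s2; s1-0>s0; s1-1>s3; s2-0>s4; s2-1>s2; s3-0>s5; s3-1>s3; s4-0>s6; s4-1>s3; s5-0>s7; s5-1>s2; s6-0>s8; s6-1>s2; s7-0>s9; s7-1>s3; s8-0>s0; s8-1>s3; s9-0>s1; s9-1>s2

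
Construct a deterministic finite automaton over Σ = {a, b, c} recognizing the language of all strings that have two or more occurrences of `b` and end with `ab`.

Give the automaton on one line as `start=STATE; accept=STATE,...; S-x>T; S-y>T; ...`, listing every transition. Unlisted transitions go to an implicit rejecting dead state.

start=q0; accept=q3; q0-a>q0; q0-b>q1; q0-c>q0; q1-a>q2; q1-b>q1; q1-c>q1; q2-a>q2; q2-b>q3; q2-c>q1; q3-a>q2; q3-b>q1; q3-c>q1

Handle the two conditions separately and then intersect. One (4 states) tracks the count of `b`s, saturating at 3; the other (3 states) tracks how much of the suffix `ab` has currently been matched. Each combined state is a pair, one component from each; accept when both components accept. After merging equivalent states the machine shrinks.
4 states suffice.
        a   b   c  
>  q0   q0  q1  q0 
   q1   q2  q1  q1 
   q2   q2  q3  q1 
 * q3   q2  q1  q1 
(> = start, * = accepting)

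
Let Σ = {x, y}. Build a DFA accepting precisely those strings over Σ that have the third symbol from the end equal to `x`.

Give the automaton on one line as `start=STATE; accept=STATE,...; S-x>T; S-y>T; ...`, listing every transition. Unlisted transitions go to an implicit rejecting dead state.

start=S0; accept=S7,S8,S9,S10; S0-x>S1; S0-y>S2; S1-x>S3; S1-y>S4; S2-x>S5; S2-y>S6; S3-x>S7; S3-y>S8; S4-x>S9; S4-y>S10; S5-x>S11; S5-y>S12; S6-x>S13; S6-y>S14; S7-x>S7; S7-y>S8; S8-x>S9; S8-y>S10; S9-x>S11; S9-y>S12; S10-x>S13; S10-y>S14; S11-x>S7; S11-y>S8; S12-x>S9; S12-y>S10; S13-x>S11; S13-y>S12; S14-x>S13; S14-y>S14

Because acceptance depends on a position counted from the end, the machine has to buffer the most recent 3 symbols. Make each state the string of the last up-to-3 symbols read; on input `x` shift the window left and append `x`. Accept when the buffered window has length 3 and begins with `x`.
15 states suffice.
          x    y  
>  S0     S1   S2 
   S1     S3   S4 
   S2     S5   S6 
   S3     S7   S8 
   S4     S9  S10 
   S5    S11  S12 
   S6    S13  S14 
 * S7     S7   S8 
 * S8     S9  S10 
 * S9    S11  S12 
 * S10   S13  S14 
   S11    S7   S8 
   S12    S9  S10 
   S13   S11  S12 
   S14   S13  S14 
(> = start, * = accepting)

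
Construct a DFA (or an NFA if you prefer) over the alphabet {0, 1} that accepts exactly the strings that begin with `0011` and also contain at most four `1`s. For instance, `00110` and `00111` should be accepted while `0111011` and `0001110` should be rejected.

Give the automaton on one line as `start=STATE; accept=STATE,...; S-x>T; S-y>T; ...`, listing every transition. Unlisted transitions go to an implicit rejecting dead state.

Run two small machines in parallel and take their product. The first has 6 states tracking whether the input so far still matches the prefix `0011`; the second has 6 states tracking the count of `1`s, saturating at 5. A product state is a pair (one from each), accepting exactly when both do. After merging equivalent states the machine shrinks.
        0   1  
>  s0   s1  s2 
   s1   s3  s2 
   s2   s2  s2 
   s3   s2  s4 
   s4   s2  s5 
 * s5   s5  s6 
 * s6   s6  s7 
 * s7   s7  s2 
(> = start, * = accepting)

start=s0; accept=s5,s6,s7; s0-0>s1; s0-1>s2; s1-0>s3; s1-1>s2; s2-0>s2; s2-1>s2; s3-0>s2; s3-1>s4; s4-0>s2; s4-1>s5; s5-0>s5; s5-1>s6; s6-0>s6; s6-1>s7; s7-0>s7; s7-1>s2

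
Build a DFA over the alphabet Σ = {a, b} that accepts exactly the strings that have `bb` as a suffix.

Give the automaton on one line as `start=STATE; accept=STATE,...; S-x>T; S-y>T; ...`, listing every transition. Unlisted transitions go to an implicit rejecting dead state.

start=q0; accept=q2; q0-a>q0; q0-b>q1; q1-a>q0; q1-b>q2; q2-a>q0; q2-b>q2

Remember how much of `bb` the current input suffix matches. State q0 means no match yet; q1 means the last symbol is `b`; q2 means the last 2 symbols are `bb`. Only q2 accepts. On a mismatch, fall back to the longest proper suffix that is still a prefix of `bb`.
With 3 states:
        a   b  
>  q0   q0  q1 
   q1   q0  q2 
 * q2   q0  q2 
(> = start, * = accepting)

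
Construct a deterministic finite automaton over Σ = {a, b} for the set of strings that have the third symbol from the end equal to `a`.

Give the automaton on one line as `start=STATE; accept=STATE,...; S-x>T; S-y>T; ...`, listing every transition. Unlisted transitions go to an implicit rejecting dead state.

start=q0; accept=q7,q8,q9,q10; q0-a>q1; q0-b>q2; q1-a>q3; q1-b>q4; q2-a>q5; q2-b>q6; q3-a>q7; q3-b>q8; q4-a>q9; q4-b>q10; q5-a>q11; q5-b>q12; q6-a>q13; q6-b>q14; q7-a>q7; q7-b>q8; q8-a>q9; q8-b>q10; q9-a>q11; q9-b>q12; q10-a>q13; q10-b>q14; q11-a>q7; q11-b>q8; q12-a>q9; q12-b>q10; q13-a>q11; q13-b>q12; q14-a>q13; q14-b>q14

A DFA must remember the last 3 symbols (since which symbol is third-to-last isn't known until the input ends). Use one state per possible window of the last ≤3 symbols; accept from those whose window starts with `a`.
15 states suffice.
          a    b  
>  q0     q1   q2 
   q1     q3   q4 
   q2     q5   q6 
   q3     q7   q8 
   q4     q9  q10 
   q5    q11  q12 
   q6    q13  q14 
 * q7     q7   q8 
 * q8     q9  q10 
 * q9    q11  q12 
 * q10   q13  q14 
   q11    q7   q8 
   q12    q9  q10 
   q13   q11  q12 
   q14   q13  q14 
(> = start, * = accepting)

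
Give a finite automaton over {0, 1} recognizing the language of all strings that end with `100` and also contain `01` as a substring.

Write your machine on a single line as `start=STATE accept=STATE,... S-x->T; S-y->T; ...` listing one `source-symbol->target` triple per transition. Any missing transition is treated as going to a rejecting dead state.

Run two small machines in parallel and take their product. The first has 4 states tracking how much of the suffix `100` has currently been matched; the second has 3 states tracking whether and how much of `01` has been seen. A product state is a pair (one from each), accepting exactly when both do. Equivalent product states are then merged.
A 5-state machine:
       0  1 
>  A   B  A 
   B   B  C 
   C   D  C 
   D   E  C 
 * E   B  C 
(> = start, * = accepting)

start=A; accept=E; A-0->B; A-1->A; B-0->B; B-1->C; C-0->D; C-1->C; D-0->E; D-1->C; E-0->B; E-1->C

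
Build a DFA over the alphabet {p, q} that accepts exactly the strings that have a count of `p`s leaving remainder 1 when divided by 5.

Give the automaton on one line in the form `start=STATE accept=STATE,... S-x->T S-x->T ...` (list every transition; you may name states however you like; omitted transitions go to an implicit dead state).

start=S0 accept=S1 S0-p->S1 S0-q->S0 S1-p->S2 S1-q->S1 S2-p->S3 S2-q->S2 S3-p->S4 S3-q->S3 S4-p->S0 S4-q->S4

Keep the running count of `p`s modulo 5: each `p` advances along the cycle S0 → S1 → S2 → S3 → S4 → S0 while other symbols loop. Accept at S1.
A 5-state machine:
        p   q  
>  S0   S1  S0 
 * S1   S2  S1 
   S2   S3  S2 
   S3   S4  S3 
   S4   S0  S4 
(> = start, * = accepting)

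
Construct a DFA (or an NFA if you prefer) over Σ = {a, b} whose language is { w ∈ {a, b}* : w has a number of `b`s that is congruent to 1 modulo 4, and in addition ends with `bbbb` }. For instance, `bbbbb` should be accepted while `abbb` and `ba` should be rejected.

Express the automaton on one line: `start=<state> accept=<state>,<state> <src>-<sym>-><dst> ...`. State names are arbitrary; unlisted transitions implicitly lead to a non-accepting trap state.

Build one automaton per condition and run them in lockstep. The first has 4 states tracking the count of `b`s modulo 4; the second has 5 states tracking how much of the suffix `bbbb` has currently been matched. A product state is a pair (one from each), accepting exactly when both do. After merging equivalent states the machine shrinks.
        a   b  
>  q0   q0  q1 
   q1   q1  q2 
   q2   q3  q4 
   q3   q3  q5 
   q4   q5  q6 
   q5   q5  q0 
   q6   q0  q7 
 * q7   q1  q2 
(> = start, * = accepting)

start=q0 accept=q7 q0-a->q0 q0-b->q1 q1-a->q1 q1-b->q2 q2-a->q3 q2-b->q4 q3-a->q3 q3-b->q5 q4-a->q5 q4-b->q6 q5-a->q5 q5-b->q0 q6-a->q0 q6-b->q7 q7-a->q1 q7-b->q2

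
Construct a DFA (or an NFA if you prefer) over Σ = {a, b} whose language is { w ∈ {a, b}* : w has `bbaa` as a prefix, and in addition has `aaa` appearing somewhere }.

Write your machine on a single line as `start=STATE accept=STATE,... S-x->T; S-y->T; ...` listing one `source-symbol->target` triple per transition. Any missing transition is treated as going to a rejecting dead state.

Build one automaton per condition and run them in lockstep. The first has 6 states tracking whether the input so far still matches the prefix `bbaa`; the second has 4 states tracking whether and how much of `aaa` has been seen. A product state is a pair (one from each), accepting exactly when both do. Equivalent product states are then merged.
With 9 states:
        a   b  
>  q0   q1  q2 
   q1   q1  q1 
   q2   q1  q3 
   q3   q4  q1 
   q4   q5  q1 
   q5   q6  q7 
 * q6   q6  q6 
   q7   q8  q7 
   q8   q5  q7 
(> = start, * = accepting)

start=q0; accept=q6; q0-a->q1; q0-b->q2; q1-a->q1; q1-b->q1; q2-a->q1; q2-b->q3; q3-a->q4; q3-b->q1; q4-a->q5; q4-b->q1; q5-a->q6; q5-b->q7; q6-a->q6; q6-b->q6; q7-a->q8; q7-b->q7; q8-a->q5; q8-b->q7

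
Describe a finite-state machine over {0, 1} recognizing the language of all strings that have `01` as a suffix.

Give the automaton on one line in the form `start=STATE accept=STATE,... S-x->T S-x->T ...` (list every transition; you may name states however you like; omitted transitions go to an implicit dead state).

start=A accept=C A-0->B A-1->A B-0->B B-1->C C-0->B C-1->A

Let each state record the length of the longest suffix of the input read so far that is also a prefix of `01`. B means the last symbol is `0`; C means the last 2 symbols are `01`. Accept only at C, where the string currently ends in `01`.
       0  1 
>  A   B  A 
   B   B  C 
 * C   B  A 
(> = start, * = accepting)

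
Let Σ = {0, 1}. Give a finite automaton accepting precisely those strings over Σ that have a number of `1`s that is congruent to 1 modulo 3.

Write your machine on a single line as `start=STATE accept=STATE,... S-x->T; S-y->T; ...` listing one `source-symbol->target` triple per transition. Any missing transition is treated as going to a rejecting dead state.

The only thing that matters is how many `1`s have appeared, reduced mod 3. Use one state per residue: s0 for 0, …, s2 for 2. Reading `1` moves to the next residue; anything else stays put. s1 is accepting.
3 states suffice.
        0   1  
>  s0   s0  s1 
 * s1   s1  s2 
   s2   s2  s0 
(> = start, * = accepting)

start=s0; accept=s1; s0-0->s0; s0-1->s1; s1-0->s1; s1-1->s2; s2-0->s2; s2-1->s0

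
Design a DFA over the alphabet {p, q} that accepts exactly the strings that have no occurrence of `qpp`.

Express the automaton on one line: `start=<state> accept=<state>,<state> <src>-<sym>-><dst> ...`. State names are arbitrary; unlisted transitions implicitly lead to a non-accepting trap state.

This is the complement of 'contains `qpp`'. Use the same substring-matching states — s0 through s3 holding how much of `qpp` has just been matched — but flip the accepting set: everything except the trap s3 accepts.
4 states suffice.
        p   q  
>* s0   s0  s1 
 * s1   s2  s1 
 * s2   s3  s1 
   s3   s3  s3 
(> = start, * = accepting)

start=s0 accept=s0,s1,s2 s0-p->s0 s0-q->s1 s1-p->s2 s1-q->s1 s2-p->s3 s2-q->s1 s3-p->s3 s3-q->s3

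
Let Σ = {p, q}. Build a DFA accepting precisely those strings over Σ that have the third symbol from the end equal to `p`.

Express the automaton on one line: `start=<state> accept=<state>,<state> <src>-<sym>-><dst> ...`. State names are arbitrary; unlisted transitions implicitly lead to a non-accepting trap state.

start=A accept=H,I,J,K A-p->B A-q->C B-p->D B-q->E C-p->F C-q->G D-p->H D-q->I E-p->J E-q->K F-p->L F-q->M G-p->N G-q->O H-p->H H-q->I I-p->J I-q->K J-p->L J-q->M K-p->N K-q->O L-p->H L-q->I M-p->J M-q->K N-p->L N-q->M O-p->N O-q->O

Because acceptance depends on a position counted from the end, the machine has to buffer the most recent 3 symbols. Make each state the string of the last up-to-3 symbols read; on input `x` shift the window left and append `x`. Accept when the buffered window has length 3 and begins with `p`.
       p  q 
>  A   B  C 
   B   D  E 
   C   F  G 
   D   H  I 
   E   J  K 
   F   L  M 
   G   N  O 
 * H   H  I 
 * I   J  K 
 * J   L  M 
 * K   N  O 
   L   H  I 
   M   J  K 
   N   L  M 
   O   N  O 
(> = start, * = accepting)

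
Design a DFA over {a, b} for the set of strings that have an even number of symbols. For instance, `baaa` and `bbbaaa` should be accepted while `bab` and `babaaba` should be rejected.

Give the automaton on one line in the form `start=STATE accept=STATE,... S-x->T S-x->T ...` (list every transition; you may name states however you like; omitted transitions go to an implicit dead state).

start=S0 accept=S0 S0-a->S1 S0-b->S1 S1-a->S0 S1-b->S0

Only the length mod 2 matters, so use a 2-cycle: from any state, every input symbol moves to the next state, wrapping S1 back to S0. Mark S0 accepting.
A 2-state machine:
        a   b  
>* S0   S1  S1 
   S1   S0  S0 
(> = start, * = accepting)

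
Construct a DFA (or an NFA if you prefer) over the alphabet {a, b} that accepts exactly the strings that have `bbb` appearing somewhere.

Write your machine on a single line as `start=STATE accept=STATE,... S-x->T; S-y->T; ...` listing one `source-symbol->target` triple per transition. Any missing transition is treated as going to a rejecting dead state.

start=s0; accept=s3; s0-a->s0; s0-b->s1; s1-a->s0; s1-b->s2; s2-a->s0; s2-b->s3; s3-a->s3; s3-b->s3

Track how much of `bbb` has been matched so far: state s0 is no progress, s3 is the absorbing accept state reached once `bbb` has occurred. Intermediate states record partial matches; on a mismatch, fall back to the longest reusable overlap.
With 4 states:
        a   b  
>  s0   s0  s1 
   s1   s0  s2 
   s2   s0  s3 
 * s3   s3  s3 
(> = start, * = accepting)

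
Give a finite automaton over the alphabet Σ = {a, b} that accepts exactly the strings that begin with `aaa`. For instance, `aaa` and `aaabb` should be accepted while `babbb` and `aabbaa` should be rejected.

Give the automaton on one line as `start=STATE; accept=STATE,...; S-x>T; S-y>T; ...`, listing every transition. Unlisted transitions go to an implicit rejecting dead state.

start=S0; accept=S3; S0-a>S1; S0-b>S4; S1-a>S2; S1-b>S4; S2-a>S3; S2-b>S4; S3-a>S3; S3-b>S3; S4-a>S4; S4-b>S4

Check the first 3 symbols one by one: S0 through S2 record how many have matched `aaa` so far; any wrong symbol goes to the dead state S4. After all 3 match we enter the accepting sink S3.
With 5 states:
        a   b  
>  S0   S1  S4 
   S1   S2  S4 
   S2   S3  S4 
 * S3   S3  S3 
   S4   S4  S4 
(> = start, * = accepting)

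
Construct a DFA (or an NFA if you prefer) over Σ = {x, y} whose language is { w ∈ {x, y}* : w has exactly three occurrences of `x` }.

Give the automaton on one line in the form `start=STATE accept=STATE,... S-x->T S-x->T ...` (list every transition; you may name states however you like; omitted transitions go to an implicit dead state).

start=q0 accept=q3 q0-x->q1 q0-y->q0 q1-x->q2 q1-y->q1 q2-x->q3 q2-y->q2 q3-x->q4 q3-y->q3 q4-x->q4 q4-y->q4

Count `x`s, saturating at 4: states q0 through q3 mean 0 through 3 `x`s seen; q4 means more than 3. Each `x` increments (capped at q4); other symbols loop. Accept from {q3}.
5 states suffice.
        x   y  
>  q0   q1  q0 
   q1   q2  q1 
   q2   q3  q2 
 * q3   q4  q3 
   q4   q4  q4 
(> = start, * = accepting)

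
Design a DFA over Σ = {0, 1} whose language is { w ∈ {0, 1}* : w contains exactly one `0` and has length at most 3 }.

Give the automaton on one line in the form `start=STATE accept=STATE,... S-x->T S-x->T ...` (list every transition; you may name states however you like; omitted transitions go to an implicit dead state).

Handle the two conditions separately and then intersect. One (3 states) tracks the count of `0`s, saturating at 2; the other (5 states) tracks the input length, saturating at 4. Each combined state is a pair, one component from each; accept when both components accept. Minimizing collapses redundant product states.
With 7 states:
        0   1  
>  q0   q1  q2 
 * q1   q3  q4 
   q2   q4  q5 
   q3   q3  q3 
 * q4   q3  q6 
   q5   q6  q3 
 * q6   q3  q3 
(> = start, * = accepting)

start=q0 accept=q1,q4,q6 q0-0->q1 q0-1->q2 q1-0->q3 q1-1->q4 q2-0->q4 q2-1->q5 q3-0->q3 q3-1->q3 q4-0->q3 q4-1->q6 q5-0->q6 q5-1->q3 q6-0->q3 q6-1->q3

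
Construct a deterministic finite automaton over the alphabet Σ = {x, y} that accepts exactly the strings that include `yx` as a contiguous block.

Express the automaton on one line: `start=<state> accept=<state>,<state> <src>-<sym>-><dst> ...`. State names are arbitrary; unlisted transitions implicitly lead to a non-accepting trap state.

Track how much of `yx` has been matched so far: state A is no progress, C is the absorbing accept state reached once `yx` has occurred. Intermediate states record partial matches; on a mismatch, fall back to the longest reusable overlap.
3 states suffice.
       x  y 
>  A   A  B 
   B   C  B 
 * C   C  C 
(> = start, * = accepting)

start=A accept=C A-x->A A-y->B B-x->C B-y->B C-x->C C-y->C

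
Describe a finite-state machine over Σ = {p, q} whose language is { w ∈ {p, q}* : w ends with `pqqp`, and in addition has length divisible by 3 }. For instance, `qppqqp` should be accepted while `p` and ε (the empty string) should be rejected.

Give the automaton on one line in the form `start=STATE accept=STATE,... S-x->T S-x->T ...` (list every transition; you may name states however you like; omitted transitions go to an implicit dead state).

start=A accept=O A-p->B A-q->C B-p->D B-q->E C-p->D C-q->F D-p->G D-q->H E-p->G E-q->I F-p->G F-q->A G-p->B G-q->J H-p->B H-q->K I-p->L I-q->C J-p->D J-q->M K-p->N K-q->F L-p->D L-q->E M-p->O M-q->A N-p->G N-q->H O-p->B O-q->J

Run two small machines in parallel and take their product. One (5 states) tracks how much of the suffix `pqqp` has currently been matched; the other (3 states) tracks the input length modulo 3. Each combined state is a pair, one component from each; accept when both components accept.
       p  q 
>  A   B  C 
   B   D  E 
   C   D  F 
   D   G  H 
   E   G  I 
   F   G  A 
   G   B  J 
   H   B  K 
   I   L  C 
   J   D  M 
   K   N  F 
   L   D  E 
   M   O  A 
   N   G  H 
 * O   B  J 
(> = start, * = accepting)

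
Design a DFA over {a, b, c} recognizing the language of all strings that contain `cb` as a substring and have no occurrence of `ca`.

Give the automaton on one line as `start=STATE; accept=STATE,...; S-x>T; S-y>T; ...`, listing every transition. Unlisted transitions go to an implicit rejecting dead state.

start=q0; accept=q3,q4; q0-a>q0; q0-b>q0; q0-c>q1; q1-a>q2; q1-b>q3; q1-c>q1; q2-a>q2; q2-b>q2; q2-c>q2; q3-a>q3; q3-b>q3; q3-c>q4; q4-a>q2; q4-b>q3; q4-c>q4

Build one automaton per condition and run them in lockstep. The first has 3 states tracking whether and how much of `cb` has been seen; the second has 3 states tracking partial matches of the forbidden pattern `ca`. A product state is a pair (one from each), accepting exactly when both do. Equivalent product states are then merged.
With 5 states:
        a   b   c  
>  q0   q0  q0  q1 
   q1   q2  q3  q1 
   q2   q2  q2  q2 
 * q3   q3  q3  q4 
 * q4   q2  q3  q4 
(> = start, * = accepting)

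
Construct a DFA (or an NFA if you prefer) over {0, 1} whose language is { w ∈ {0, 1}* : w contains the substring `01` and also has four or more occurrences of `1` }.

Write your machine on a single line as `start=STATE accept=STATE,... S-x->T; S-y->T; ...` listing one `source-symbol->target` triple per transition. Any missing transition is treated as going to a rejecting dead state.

start=q0; accept=q8; q0-0->q1; q0-1->q2; q1-0->q1; q1-1->q3; q2-0->q3; q2-1->q4; q3-0->q3; q3-1->q5; q4-0->q5; q4-1->q6; q5-0->q5; q5-1->q7; q6-0->q7; q6-1->q6; q7-0->q7; q7-1->q8; q8-0->q8; q8-1->q8

Run two small machines in parallel and take their product. One (3 states) tracks whether and how much of `01` has been seen; the other (6 states) tracks the count of `1`s, saturating at 5. Each combined state is a pair, one component from each; accept when both components accept. After merging equivalent states the machine shrinks.
        0   1  
>  q0   q1  q2 
   q1   q1  q3 
   q2   q3  q4 
   q3   q3  q5 
   q4   q5  q6 
   q5   q5  q7 
   q6   q7  q6 
   q7   q7  q8 
 * q8   q8  q8 
(> = start, * = accepting)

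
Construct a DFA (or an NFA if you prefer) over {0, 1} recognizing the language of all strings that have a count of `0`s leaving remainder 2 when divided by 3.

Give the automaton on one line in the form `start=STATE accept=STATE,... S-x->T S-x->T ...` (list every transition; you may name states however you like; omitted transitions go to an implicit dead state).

start=q0 accept=q2 q0-0->q1 q0-1->q0 q1-0->q2 q1-1->q1 q2-0->q0 q2-1->q2

The only thing that matters is how many `0`s have appeared, reduced mod 3. Use one state per residue: q0 for 0, …, q2 for 2. Reading `0` moves to the next residue; anything else stays put. q2 is accepting.
With 3 states:
        0   1  
>  q0   q1  q0 
   q1   q2  q1 
 * q2   q0  q2 
(> = start, * = accepting)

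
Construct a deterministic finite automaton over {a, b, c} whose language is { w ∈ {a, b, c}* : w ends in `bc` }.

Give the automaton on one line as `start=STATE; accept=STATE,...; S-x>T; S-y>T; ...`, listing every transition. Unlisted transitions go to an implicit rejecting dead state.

start=q0; accept=q2; q0-a>q0; q0-b>q1; q0-c>q0; q1-a>q0; q1-b>q1; q1-c>q2; q2-a>q0; q2-b>q1; q2-c>q0

Let each state record the length of the longest suffix of the input read so far that is also a prefix of `bc`. q1 means the last symbol is `b`; q2 means the last 2 symbols are `bc`. Accept only at q2, where the string currently ends in `bc`.
3 states suffice.
        a   b   c  
>  q0   q0  q1  q0 
   q1   q0  q1  q2 
 * q2   q0  q1  q0 
(> = start, * = accepting)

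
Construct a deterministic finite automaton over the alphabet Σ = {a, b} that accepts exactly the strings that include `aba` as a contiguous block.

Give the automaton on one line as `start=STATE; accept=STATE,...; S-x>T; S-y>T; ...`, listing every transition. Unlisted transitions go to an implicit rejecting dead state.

States s0..s2 record the length of the longest prefix of `aba` that matches the current input suffix. Reaching s3 means `aba` has been seen, and we stay there forever. Accept from s3.
4 states suffice.
        a   b  
>  s0   s1  s0 
   s1   s1  s2 
   s2   s3  s0 
 * s3   s3  s3 
(> = start, * = accepting)

start=s0; accept=s3; s0-a>s1; s0-b>s0; s1-a>s1; s1-b>s2; s2-a>s3; s2-b>s0; s3-a>s3; s3-b>s3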